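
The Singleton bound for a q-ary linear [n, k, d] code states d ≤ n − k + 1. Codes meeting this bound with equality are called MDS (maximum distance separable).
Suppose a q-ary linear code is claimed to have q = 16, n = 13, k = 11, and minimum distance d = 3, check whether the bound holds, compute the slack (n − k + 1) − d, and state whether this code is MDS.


Singleton RHS = n − k + 1 = 3, slack = 0, bound satisfied, MDS.

Singleton bound: d ≤ n − k + 1.
Here n = 13, k = 11, so n − k + 1 = 3.
Given d = 3, check d ≤ 3: YES.
Slack = (n − k + 1) − d = 0.
The code is MDS (slack = 0).
Description: the claimed parameters are [13, 11, 3]_16; such a code would be MDS (meets Singleton bound).


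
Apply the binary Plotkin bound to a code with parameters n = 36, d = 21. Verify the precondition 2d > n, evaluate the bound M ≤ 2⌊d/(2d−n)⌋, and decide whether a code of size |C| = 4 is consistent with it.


Plotkin bound M ≤ 6; given |C| = 4 ≤ bound (satisfied).

Check applicability: 2d = 42, n = 36.
2d − n = 6 > 0, so Plotkin applies.
Compute d/(2d−n) = 21/6 ≈ 3.5000.
⌊d/(2d−n)⌋ = 3.
Plotkin bound: M ≤ 2·3 = 6.
Given |C| = 4, check: satisfied.
This |C| is below the Plotkin bound.


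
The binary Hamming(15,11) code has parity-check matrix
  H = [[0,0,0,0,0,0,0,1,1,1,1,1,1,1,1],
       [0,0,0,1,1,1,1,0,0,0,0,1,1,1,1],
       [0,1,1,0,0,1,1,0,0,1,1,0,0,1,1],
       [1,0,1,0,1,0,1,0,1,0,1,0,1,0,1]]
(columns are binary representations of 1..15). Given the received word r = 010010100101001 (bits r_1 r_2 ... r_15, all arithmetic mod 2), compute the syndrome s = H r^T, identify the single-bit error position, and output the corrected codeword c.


s = (1, 0, 0, 1)^T, error position = 9, corrected codeword c = 010010101101001

Compute s = H r^T mod 2 one row at a time:
  s_1 = 0 + 0 + 1 + 0 + 1 + 0 + 0 + 1 = 3 ≡ 1 (mod 2).
  s_2 = 0 + 1 + 0 + 1 + 1 + 0 + 0 + 1 = 4 ≡ 0 (mod 2).
  s_3 = 1 + 0 + 0 + 1 + 1 + 0 + 0 + 1 = 4 ≡ 0 (mod 2).
  s_4 = 0 + 0 + 1 + 1 + 0 + 0 + 0 + 1 = 3 ≡ 1 (mod 2).
s = (1, 0, 0, 1)^T — this equals column 9 of H (binary 1001), so error is at position 9.
Correct: flip bit 9 of r = 010010100101001 to get c = 010010101101001.


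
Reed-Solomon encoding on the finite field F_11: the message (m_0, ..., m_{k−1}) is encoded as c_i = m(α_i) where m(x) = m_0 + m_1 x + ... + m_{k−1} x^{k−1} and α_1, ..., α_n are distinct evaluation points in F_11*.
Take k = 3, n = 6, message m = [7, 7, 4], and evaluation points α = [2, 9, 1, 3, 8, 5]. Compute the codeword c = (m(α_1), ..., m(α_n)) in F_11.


c = [4, 9, 7, 9, 0, 10]

Message polynomial: m(x) = 7 + 7·x + 4·x^2 (mod 11).
For each evaluation point α_i, compute m(α_i) mod 11:
  α_1 = 2: Horner steps 4 → 4 → 4, so m(2) = 4.
  α_2 = 9: Horner steps 4 → 10 → 9, so m(9) = 9.
  α_3 = 1: Horner steps 4 → 0 → 7, so m(1) = 7.
  α_4 = 3: Horner steps 4 → 8 → 9, so m(3) = 9.
  α_5 = 8: Horner steps 4 → 6 → 0, so m(8) = 0.
  α_6 = 5: Horner steps 4 → 5 → 10, so m(5) = 10.
Codeword c = [4, 9, 7, 9, 0, 10] ∈ F_11^6.


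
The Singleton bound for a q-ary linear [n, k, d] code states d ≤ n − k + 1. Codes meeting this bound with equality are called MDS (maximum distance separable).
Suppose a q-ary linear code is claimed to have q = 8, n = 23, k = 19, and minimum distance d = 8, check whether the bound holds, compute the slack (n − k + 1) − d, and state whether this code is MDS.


Singleton RHS = n − k + 1 = 5, slack = -3, bound violated (no such code; not MDS).

Singleton bound: d ≤ n − k + 1.
Here n = 23, k = 19, so n − k + 1 = 5.
Given d = 8, check d ≤ 5: NO.
Slack = (n − k + 1) − d = -3.
The slack is negative: d = 8 exceeds n − k + 1 = 5 by 3, so the Singleton bound is violated and no linear [23, 19, 8]_8 code can exist. In particular it is not MDS (MDS requires d = n − k + 1 exactly).
Description: the claimed parameters are [23, 19, 8]_8; such a code would be impossible (violates the Singleton bound).


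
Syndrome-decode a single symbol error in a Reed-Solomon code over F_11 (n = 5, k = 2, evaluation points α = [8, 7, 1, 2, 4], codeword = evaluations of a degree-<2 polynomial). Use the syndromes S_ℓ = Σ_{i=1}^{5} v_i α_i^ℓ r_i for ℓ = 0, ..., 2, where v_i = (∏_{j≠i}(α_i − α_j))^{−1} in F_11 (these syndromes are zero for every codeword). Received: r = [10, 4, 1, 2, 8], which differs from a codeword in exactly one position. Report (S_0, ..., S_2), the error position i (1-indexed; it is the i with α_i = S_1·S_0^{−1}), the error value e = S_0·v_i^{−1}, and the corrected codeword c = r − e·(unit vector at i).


S = (1, 2, 4), error at position 4, error magnitude e = 6, c = [10, 4, 1, 7, 8].

Step 1: column multipliers v_i = (∏_{j≠i}(α_i − α_j))^{−1} mod 11.
  i = 1 (α = 8): (8−7)(8−1)(8−2)(8−4) = 1·7·6·4 = 168 ≡ 3, so v_1 = 3^{−1} = 4 (mod 11).
  i = 2 (α = 7): (7−8)(7−1)(7−2)(7−4) = (−1)·6·5·3 = −90 ≡ 9, so v_2 = 9^{−1} = 5 (mod 11).
  i = 3 (α = 1): (1−8)(1−7)(1−2)(1−4) = (−7)·(−6)·(−1)·(−3) = 126 ≡ 5, so v_3 = 5^{−1} = 9 (mod 11).
  i = 4 (α = 2): (2−8)(2−7)(2−1)(2−4) = (−6)·(−5)·1·(−2) = −60 ≡ 6, so v_4 = 6^{−1} = 2 (mod 11).
  i = 5 (α = 4): (4−8)(4−7)(4−1)(4−2) = (−4)·(−3)·3·2 = 72 ≡ 6, so v_5 = 6^{−1} = 2 (mod 11).
  v = [4, 5, 9, 2, 2].
Step 2: syndromes of r = [10, 4, 1, 2, 8] (all sums mod 11).
  S_0 = Σ v_i r_i = 4·10 + 5·4 + 9·1 + 2·2 + 2·8 = 89 ≡ 1.
  S_1 = Σ v_i α_i r_i = 4·8·10 + 5·7·4 + 9·1·1 + 2·2·2 + 2·4·8 = 541 ≡ 2.
  α_i^2 mod 11 = [9, 5, 1, 4, 5].
  S_2 = Σ v_i α_i^2 r_i = 4·9·10 + 5·5·4 + 9·1·1 + 2·4·2 + 2·5·8 = 565 ≡ 4.
  S = (1, 2, 4) ≠ 0, so r is not a codeword (an error is present).
Step 3: locate the error. For a single error e at position i, S_ℓ = v_i·e·α_i^ℓ, so α_err = S_1/S_0.
  S_0^{−1} = 1^{−1} = 1 (mod 11), so α_err = 2·1 = 2 ≡ 2 = α_4. Error position i = 4.
  Consistency check: S_2/S_1 = 4·6 = 24 ≡ 2 = α_err ✓ (single-error assumption holds).
Step 4: error magnitude e = S_0/v_4 = S_0·∏_{j≠4}(α_4 − α_j) = 1·6 = 6 ≡ 6 (mod 11).
Step 5: correct position 4: c_4 = r_4 − e = 2 − 6 ≡ 7 (mod 11). Hence c = [10, 4, 1, 7, 8].
  Check: interpolating c through the α_i gives m(x) = 6 + 6·x (degree < 2) with m(α_i) = c_i for every i, so c is indeed a codeword.


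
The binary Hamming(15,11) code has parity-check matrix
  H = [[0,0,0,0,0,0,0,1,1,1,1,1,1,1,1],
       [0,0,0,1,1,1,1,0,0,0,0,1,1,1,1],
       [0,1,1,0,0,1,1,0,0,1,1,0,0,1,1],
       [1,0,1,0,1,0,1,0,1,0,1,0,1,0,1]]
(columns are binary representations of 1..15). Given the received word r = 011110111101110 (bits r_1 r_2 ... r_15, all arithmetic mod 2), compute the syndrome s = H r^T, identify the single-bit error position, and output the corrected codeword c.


s = (0, 0, 1, 1)^T, error position = 3, corrected codeword c = 010110111101110

Compute s = H r^T mod 2 one row at a time:
  s_1 = 1 + 1 + 1 + 0 + 1 + 1 + 1 + 0 = 6 ≡ 0 (mod 2).
  s_2 = 1 + 1 + 0 + 1 + 1 + 1 + 1 + 0 = 6 ≡ 0 (mod 2).
  s_3 = 1 + 1 + 0 + 1 + 1 + 0 + 1 + 0 = 5 ≡ 1 (mod 2).
  s_4 = 0 + 1 + 1 + 1 + 1 + 0 + 1 + 0 = 5 ≡ 1 (mod 2).
s = (0, 0, 1, 1)^T — this equals column 3 of H (binary 0011), so error is at position 3.
Correct: flip bit 3 of r = 011110111101110 to get c = 010110111101110.


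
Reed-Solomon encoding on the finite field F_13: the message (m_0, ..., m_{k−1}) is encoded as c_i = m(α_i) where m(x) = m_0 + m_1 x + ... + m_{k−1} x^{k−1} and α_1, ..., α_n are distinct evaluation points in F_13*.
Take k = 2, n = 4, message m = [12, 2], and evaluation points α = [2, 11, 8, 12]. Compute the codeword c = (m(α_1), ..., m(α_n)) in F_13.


c = [3, 8, 2, 10]

Message polynomial: m(x) = 12 + 2·x (mod 13).
For each evaluation point α_i, compute m(α_i) mod 13:
  α_1 = 2: Horner steps 2 → 3, so m(2) = 3.
  α_2 = 11: Horner steps 2 → 8, so m(11) = 8.
  α_3 = 8: Horner steps 2 → 2, so m(8) = 2.
  α_4 = 12: Horner steps 2 → 10, so m(12) = 10.
Codeword c = [3, 8, 2, 10] ∈ F_13^4.


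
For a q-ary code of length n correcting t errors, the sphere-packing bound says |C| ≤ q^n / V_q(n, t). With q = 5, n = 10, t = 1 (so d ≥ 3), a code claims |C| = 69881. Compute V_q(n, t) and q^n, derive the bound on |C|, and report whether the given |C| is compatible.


V_q(n, t) = 41, q^n = 9765625, Hamming bound = 238185, |C| = 69881 ≤ bound (satisfied).

Step 1: Compute V_q(n, t) = Σ_{j=0}^1 C(n, j) (q−1)^j.
  j = 0: C(10,0)·(4)^0 = 1·1 = 1.
  j = 1: C(10,1)·(4)^1 = 10·4 = 40.
  V_q(n, t) = 1 + 40 = 41.
Step 2: q^n = 5^10 = 9765625.
Step 3: Hamming bound ⌊q^n / V_q(n,t)⌋ = ⌊9765625/41⌋ = 238185.
Step 4: Compare |C| = 69881 to 238185: satisfied.
The claimed |C| lies below the Hamming bound.


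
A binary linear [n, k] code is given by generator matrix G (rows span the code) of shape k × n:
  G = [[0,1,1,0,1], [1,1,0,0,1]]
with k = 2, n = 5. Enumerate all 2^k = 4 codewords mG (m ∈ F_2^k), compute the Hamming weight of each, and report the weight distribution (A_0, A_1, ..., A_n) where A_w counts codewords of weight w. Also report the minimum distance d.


Weight distribution: A_0 = 1, A_2 = 1, A_3 = 2. Minimum distance d = 2.

Enumerate all 2^2 = 4 messages m ∈ F_2^2.
For each, compute codeword c = mG in F_2^5, then tally its weight.
  m = 00 → c = 00000, weight = 0.
  m = 10 → c = 01101, weight = 3.
  m = 01 → c = 11001, weight = 3.
  m = 11 → c = 10100, weight = 2.
Tally weights:
  weight 0: 1 codewords.
  weight 2: 1 codewords.
  weight 3: 2 codewords.
Minimum distance d = smallest w > 0 with A_w > 0 = 2.
Sanity: Σ A_w = 4 = 2^2 = 4 ✓.


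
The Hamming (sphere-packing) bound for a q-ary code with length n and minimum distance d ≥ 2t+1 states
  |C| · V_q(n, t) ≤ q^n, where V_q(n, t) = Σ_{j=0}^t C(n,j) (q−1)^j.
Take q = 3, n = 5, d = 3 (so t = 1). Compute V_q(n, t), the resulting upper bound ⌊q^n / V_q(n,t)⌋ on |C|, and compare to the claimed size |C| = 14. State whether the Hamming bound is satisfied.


V_q(n, t) = 11, q^n = 243, Hamming bound = 22, |C| = 14 ≤ bound (satisfied).

Step 1: Compute V_q(n, t) = Σ_{j=0}^1 C(n, j) (q−1)^j.
  j = 0: C(5,0)·(2)^0 = 1·1 = 1.
  j = 1: C(5,1)·(2)^1 = 5·2 = 10.
  V_q(n, t) = 1 + 10 = 11.
Step 2: q^n = 3^5 = 243.
Step 3: Hamming bound ⌊q^n / V_q(n,t)⌋ = ⌊243/11⌋ = 22.
Step 4: Compare |C| = 14 to 22: satisfied.
The claimed |C| lies below the Hamming bound.


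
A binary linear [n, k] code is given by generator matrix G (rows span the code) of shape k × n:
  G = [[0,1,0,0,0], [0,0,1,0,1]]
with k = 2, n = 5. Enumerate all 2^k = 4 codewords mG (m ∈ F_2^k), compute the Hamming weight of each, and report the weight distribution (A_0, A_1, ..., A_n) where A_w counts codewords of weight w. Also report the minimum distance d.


Weight distribution: A_0 = 1, A_1 = 1, A_2 = 1, A_3 = 1. Minimum distance d = 1.

Enumerate all 2^2 = 4 messages m ∈ F_2^2.
For each, compute codeword c = mG in F_2^5, then tally its weight.
  m = 00 → c = 00000, weight = 0.
  m = 10 → c = 01000, weight = 1.
  m = 01 → c = 00101, weight = 2.
  m = 11 → c = 01101, weight = 3.
Tally weights:
  weight 0: 1 codewords.
  weight 1: 1 codewords.
  weight 2: 1 codewords.
  weight 3: 1 codewords.
Minimum distance d = smallest w > 0 with A_w > 0 = 1.
Sanity: Σ A_w = 4 = 2^2 = 4 ✓.


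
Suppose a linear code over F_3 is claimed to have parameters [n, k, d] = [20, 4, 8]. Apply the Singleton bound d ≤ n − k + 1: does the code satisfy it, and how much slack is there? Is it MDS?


Singleton RHS = n − k + 1 = 17, slack = 9, bound satisfied, not MDS.

Singleton bound: d ≤ n − k + 1.
Here n = 20, k = 4, so n − k + 1 = 17.
Given d = 8, check d ≤ 17: YES.
Slack = (n − k + 1) − d = 9.
The code is NOT MDS (slack = 9 > 0).
Description: the claimed parameters are [20, 4, 8]_3; such a code would be non-MDS.


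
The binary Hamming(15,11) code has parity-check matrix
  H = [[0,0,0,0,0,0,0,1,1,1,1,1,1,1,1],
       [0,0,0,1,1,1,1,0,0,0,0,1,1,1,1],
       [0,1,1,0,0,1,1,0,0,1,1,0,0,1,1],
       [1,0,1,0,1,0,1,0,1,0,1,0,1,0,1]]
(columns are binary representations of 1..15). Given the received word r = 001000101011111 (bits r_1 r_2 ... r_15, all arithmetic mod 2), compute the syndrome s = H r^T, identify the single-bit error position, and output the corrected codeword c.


s = (0, 1, 1, 0)^T, error position = 6, corrected codeword c = 001001101011111

Compute s = H r^T mod 2 one row at a time:
  s_1 = 0 + 1 + 0 + 1 + 1 + 1 + 1 + 1 = 6 ≡ 0 (mod 2).
  s_2 = 0 + 0 + 0 + 1 + 1 + 1 + 1 + 1 = 5 ≡ 1 (mod 2).
  s_3 = 0 + 1 + 0 + 1 + 0 + 1 + 1 + 1 = 5 ≡ 1 (mod 2).
  s_4 = 0 + 1 + 0 + 1 + 1 + 1 + 1 + 1 = 6 ≡ 0 (mod 2).
s = (0, 1, 1, 0)^T — this equals column 6 of H (binary 0110), so error is at position 6.
Correct: flip bit 6 of r = 001000101011111 to get c = 001001101011111.


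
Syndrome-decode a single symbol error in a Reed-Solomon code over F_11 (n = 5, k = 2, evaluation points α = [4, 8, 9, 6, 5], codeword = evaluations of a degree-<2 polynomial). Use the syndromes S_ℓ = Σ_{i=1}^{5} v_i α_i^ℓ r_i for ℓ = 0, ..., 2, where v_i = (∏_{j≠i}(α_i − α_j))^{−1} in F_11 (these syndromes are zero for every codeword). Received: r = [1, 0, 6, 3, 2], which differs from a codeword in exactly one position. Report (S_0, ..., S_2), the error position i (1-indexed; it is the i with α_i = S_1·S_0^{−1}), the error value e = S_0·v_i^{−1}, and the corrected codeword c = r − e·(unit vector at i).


S = (8, 9, 6), error at position 2, error magnitude e = 6, c = [1, 5, 6, 3, 2].

Step 1: column multipliers v_i = (∏_{j≠i}(α_i − α_j))^{−1} mod 11.
  i = 1 (α = 4): (4−8)(4−9)(4−6)(4−5) = (−4)·(−5)·(−2)·(−1) = 40 ≡ 7, so v_1 = 7^{−1} = 8 (mod 11).
  i = 2 (α = 8): (8−4)(8−9)(8−6)(8−5) = 4·(−1)·2·3 = −24 ≡ 9, so v_2 = 9^{−1} = 5 (mod 11).
  i = 3 (α = 9): (9−4)(9−8)(9−6)(9−5) = 5·1·3·4 = 60 ≡ 5, so v_3 = 5^{−1} = 9 (mod 11).
  i = 4 (α = 6): (6−4)(6−8)(6−9)(6−5) = 2·(−2)·(−3)·1 = 12 ≡ 1, so v_4 = 1^{−1} = 1 (mod 11).
  i = 5 (α = 5): (5−4)(5−8)(5−9)(5−6) = 1·(−3)·(−4)·(−1) = −12 ≡ 10, so v_5 = 10^{−1} = 10 (mod 11).
  v = [8, 5, 9, 1, 10].
Step 2: syndromes of r = [1, 0, 6, 3, 2] (all sums mod 11).
  S_0 = Σ v_i r_i = 8·1 + 5·0 + 9·6 + 1·3 + 10·2 = 85 ≡ 8.
  S_1 = Σ v_i α_i r_i = 8·4·1 + 5·8·0 + 9·9·6 + 1·6·3 + 10·5·2 = 636 ≡ 9.
  α_i^2 mod 11 = [5, 9, 4, 3, 3].
  S_2 = Σ v_i α_i^2 r_i = 8·5·1 + 5·9·0 + 9·4·6 + 1·3·3 + 10·3·2 = 325 ≡ 6.
  S = (8, 9, 6) ≠ 0, so r is not a codeword (an error is present).
Step 3: locate the error. For a single error e at position i, S_ℓ = v_i·e·α_i^ℓ, so α_err = S_1/S_0.
  S_0^{−1} = 8^{−1} = 7 (mod 11), so α_err = 9·7 = 63 ≡ 8 = α_2. Error position i = 2.
  Consistency check: S_2/S_1 = 6·5 = 30 ≡ 8 = α_err ✓ (single-error assumption holds).
Step 4: error magnitude e = S_0/v_2 = S_0·∏_{j≠2}(α_2 − α_j) = 8·9 = 72 ≡ 6 (mod 11).
Step 5: correct position 2: c_2 = r_2 − e = 0 − 6 ≡ 5 (mod 11). Hence c = [1, 5, 6, 3, 2].
  Check: interpolating c through the α_i gives m(x) = 8 + 1·x (degree < 2) with m(α_i) = c_i for every i, so c is indeed a codeword.


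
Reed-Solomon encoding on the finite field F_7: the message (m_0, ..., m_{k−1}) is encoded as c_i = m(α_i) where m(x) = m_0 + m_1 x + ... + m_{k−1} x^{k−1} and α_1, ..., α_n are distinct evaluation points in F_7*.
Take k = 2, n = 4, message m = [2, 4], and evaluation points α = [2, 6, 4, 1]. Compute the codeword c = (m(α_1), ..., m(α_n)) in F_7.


c = [3, 5, 4, 6]

Message polynomial: m(x) = 2 + 4·x (mod 7).
For each evaluation point α_i, compute m(α_i) mod 7:
  α_1 = 2: Horner steps 4 → 3, so m(2) = 3.
  α_2 = 6: Horner steps 4 → 5, so m(6) = 5.
  α_3 = 4: Horner steps 4 → 4, so m(4) = 4.
  α_4 = 1: Horner steps 4 → 6, so m(1) = 6.
Codeword c = [3, 5, 4, 6] ∈ F_7^4.


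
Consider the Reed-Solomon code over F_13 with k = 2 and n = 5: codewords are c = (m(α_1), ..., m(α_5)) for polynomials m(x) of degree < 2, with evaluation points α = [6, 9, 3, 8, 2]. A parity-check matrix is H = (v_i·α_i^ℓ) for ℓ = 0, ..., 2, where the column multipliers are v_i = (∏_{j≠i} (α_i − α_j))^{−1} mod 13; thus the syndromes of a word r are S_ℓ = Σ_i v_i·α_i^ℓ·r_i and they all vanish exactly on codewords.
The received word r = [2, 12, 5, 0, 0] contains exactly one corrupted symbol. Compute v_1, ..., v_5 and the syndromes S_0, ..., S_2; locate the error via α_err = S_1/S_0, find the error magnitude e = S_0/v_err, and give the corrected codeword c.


S = (6, 12, 11), error at position 5, error magnitude e = 7, c = [2, 12, 5, 0, 6].

Step 1: column multipliers v_i = (∏_{j≠i}(α_i − α_j))^{−1} mod 13.
  i = 1 (α = 6): (6−9)(6−3)(6−8)(6−2) = (−3)·3·(−2)·4 = 72 ≡ 7, so v_1 = 7^{−1} = 2 (mod 13).
  i = 2 (α = 9): (9−6)(9−3)(9−8)(9−2) = 3·6·1·7 = 126 ≡ 9, so v_2 = 9^{−1} = 3 (mod 13).
  i = 3 (α = 3): (3−6)(3−9)(3−8)(3−2) = (−3)·(−6)·(−5)·1 = −90 ≡ 1, so v_3 = 1^{−1} = 1 (mod 13).
  i = 4 (α = 8): (8−6)(8−9)(8−3)(8−2) = 2·(−1)·5·6 = −60 ≡ 5, so v_4 = 5^{−1} = 8 (mod 13).
  i = 5 (α = 2): (2−6)(2−9)(2−3)(2−8) = (−4)·(−7)·(−1)·(−6) = 168 ≡ 12, so v_5 = 12^{−1} = 12 (mod 13).
  v = [2, 3, 1, 8, 12].
Step 2: syndromes of r = [2, 12, 5, 0, 0] (all sums mod 13).
  S_0 = Σ v_i r_i = 2·2 + 3·12 + 1·5 + 8·0 + 12·0 = 45 ≡ 6.
  S_1 = Σ v_i α_i r_i = 2·6·2 + 3·9·12 + 1·3·5 + 8·8·0 + 12·2·0 = 363 ≡ 12.
  α_i^2 mod 13 = [10, 3, 9, 12, 4].
  S_2 = Σ v_i α_i^2 r_i = 2·10·2 + 3·3·12 + 1·9·5 + 8·12·0 + 12·4·0 = 193 ≡ 11.
  S = (6, 12, 11) ≠ 0, so r is not a codeword (an error is present).
Step 3: locate the error. For a single error e at position i, S_ℓ = v_i·e·α_i^ℓ, so α_err = S_1/S_0.
  S_0^{−1} = 6^{−1} = 11 (mod 13), so α_err = 12·11 = 132 ≡ 2 = α_5. Error position i = 5.
  Consistency check: S_2/S_1 = 11·12 = 132 ≡ 2 = α_err ✓ (single-error assumption holds).
Step 4: error magnitude e = S_0/v_5 = S_0·∏_{j≠5}(α_5 − α_j) = 6·12 = 72 ≡ 7 (mod 13).
Step 5: correct position 5: c_5 = r_5 − e = 0 − 7 ≡ 6 (mod 13). Hence c = [2, 12, 5, 0, 6].
  Check: interpolating c through the α_i gives m(x) = 8 + 12·x (degree < 2) with m(α_i) = c_i for every i, so c is indeed a codeword.


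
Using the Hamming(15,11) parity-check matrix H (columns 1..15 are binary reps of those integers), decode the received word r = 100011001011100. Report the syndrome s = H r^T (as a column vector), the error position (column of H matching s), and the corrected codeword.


s = (0, 0, 0, 1)^T, error position = 1, corrected codeword c = 000011001011100

Compute s = H r^T mod 2 one row at a time:
  s_1 = 0 + 1 + 0 + 1 + 1 + 1 + 0 + 0 = 4 ≡ 0 (mod 2).
  s_2 = 0 + 1 + 1 + 0 + 1 + 1 + 0 + 0 = 4 ≡ 0 (mod 2).
  s_3 = 0 + 0 + 1 + 0 + 0 + 1 + 0 + 0 = 2 ≡ 0 (mod 2).
  s_4 = 1 + 0 + 1 + 0 + 1 + 1 + 1 + 0 = 5 ≡ 1 (mod 2).
s = (0, 0, 0, 1)^T — this equals column 1 of H (binary 0001), so error is at position 1.
Correct: flip bit 1 of r = 100011001011100 to get c = 000011001011100.


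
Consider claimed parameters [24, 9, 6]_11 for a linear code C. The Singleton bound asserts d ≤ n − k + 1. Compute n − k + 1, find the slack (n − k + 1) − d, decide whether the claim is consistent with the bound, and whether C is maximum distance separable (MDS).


Singleton RHS = n − k + 1 = 16, slack = 10, bound satisfied, not MDS.

Singleton bound: d ≤ n − k + 1.
Here n = 24, k = 9, so n − k + 1 = 16.
Given d = 6, check d ≤ 16: YES.
Slack = (n − k + 1) − d = 10.
The code is NOT MDS (slack = 10 > 0).
Description: the claimed parameters are [24, 9, 6]_11; such a code would be non-MDS.


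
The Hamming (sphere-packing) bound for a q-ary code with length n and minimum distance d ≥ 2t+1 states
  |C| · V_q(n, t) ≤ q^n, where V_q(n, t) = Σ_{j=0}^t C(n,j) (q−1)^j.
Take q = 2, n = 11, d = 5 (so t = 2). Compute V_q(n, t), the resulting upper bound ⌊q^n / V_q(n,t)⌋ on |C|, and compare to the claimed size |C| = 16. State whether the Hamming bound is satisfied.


V_q(n, t) = 67, q^n = 2048, Hamming bound = 30, |C| = 16 ≤ bound (satisfied).

Step 1: Compute V_q(n, t) = Σ_{j=0}^2 C(n, j) (q−1)^j.
  j = 0: C(11,0)·(1)^0 = 1·1 = 1.
  j = 1: C(11,1)·(1)^1 = 11·1 = 11.
  j = 2: C(11,2)·(1)^2 = 55·1 = 55.
  V_q(n, t) = 1 + 11 + 55 = 67.
Step 2: q^n = 2^11 = 2048.
Step 3: Hamming bound ⌊q^n / V_q(n,t)⌋ = ⌊2048/67⌋ = 30.
Step 4: Compare |C| = 16 to 30: satisfied.
The claimed |C| lies below the Hamming bound.


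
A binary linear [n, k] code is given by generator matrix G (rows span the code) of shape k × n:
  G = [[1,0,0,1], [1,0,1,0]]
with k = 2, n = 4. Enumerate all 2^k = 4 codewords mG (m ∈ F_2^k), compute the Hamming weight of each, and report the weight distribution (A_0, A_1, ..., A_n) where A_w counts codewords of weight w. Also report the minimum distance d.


Weight distribution: A_0 = 1, A_2 = 3. Minimum distance d = 2.

Enumerate all 2^2 = 4 messages m ∈ F_2^2.
For each, compute codeword c = mG in F_2^4, then tally its weight.
  m = 00 → c = 0000, weight = 0.
  m = 10 → c = 1001, weight = 2.
  m = 01 → c = 1010, weight = 2.
  m = 11 → c = 0011, weight = 2.
Tally weights:
  weight 0: 1 codewords.
  weight 2: 3 codewords.
Minimum distance d = smallest w > 0 with A_w > 0 = 2.
Sanity: Σ A_w = 4 = 2^2 = 4 ✓.


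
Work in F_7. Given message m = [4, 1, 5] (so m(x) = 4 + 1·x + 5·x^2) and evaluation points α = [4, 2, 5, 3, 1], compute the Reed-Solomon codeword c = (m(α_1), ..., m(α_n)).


c = [4, 5, 1, 3, 3]

Message polynomial: m(x) = 4 + 1·x + 5·x^2 (mod 7).
For each evaluation point α_i, compute m(α_i) mod 7:
  α_1 = 4: Horner steps 5 → 0 → 4, so m(4) = 4.
  α_2 = 2: Horner steps 5 → 4 → 5, so m(2) = 5.
  α_3 = 5: Horner steps 5 → 5 → 1, so m(5) = 1.
  α_4 = 3: Horner steps 5 → 2 → 3, so m(3) = 3.
  α_5 = 1: Horner steps 5 → 6 → 3, so m(1) = 3.
Codeword c = [4, 5, 1, 3, 3] ∈ F_7^5.


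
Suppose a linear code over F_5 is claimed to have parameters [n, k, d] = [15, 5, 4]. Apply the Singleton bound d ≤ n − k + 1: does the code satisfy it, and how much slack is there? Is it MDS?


Singleton RHS = n − k + 1 = 11, slack = 7, bound satisfied, not MDS.

Singleton bound: d ≤ n − k + 1.
Here n = 15, k = 5, so n − k + 1 = 11.
Given d = 4, check d ≤ 11: YES.
Slack = (n − k + 1) − d = 7.
The code is NOT MDS (slack = 7 > 0).
Description: the claimed parameters are [15, 5, 4]_5; such a code would be non-MDS.


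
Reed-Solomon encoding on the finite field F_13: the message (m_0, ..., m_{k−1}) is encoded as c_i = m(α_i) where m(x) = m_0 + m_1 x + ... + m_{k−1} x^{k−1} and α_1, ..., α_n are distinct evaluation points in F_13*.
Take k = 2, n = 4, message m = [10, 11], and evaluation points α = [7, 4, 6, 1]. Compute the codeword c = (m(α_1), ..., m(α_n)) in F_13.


c = [9, 2, 11, 8]

Message polynomial: m(x) = 10 + 11·x (mod 13).
For each evaluation point α_i, compute m(α_i) mod 13:
  α_1 = 7: Horner steps 11 → 9, so m(7) = 9.
  α_2 = 4: Horner steps 11 → 2, so m(4) = 2.
  α_3 = 6: Horner steps 11 → 11, so m(6) = 11.
  α_4 = 1: Horner steps 11 → 8, so m(1) = 8.
Codeword c = [9, 2, 11, 8] ∈ F_13^4.


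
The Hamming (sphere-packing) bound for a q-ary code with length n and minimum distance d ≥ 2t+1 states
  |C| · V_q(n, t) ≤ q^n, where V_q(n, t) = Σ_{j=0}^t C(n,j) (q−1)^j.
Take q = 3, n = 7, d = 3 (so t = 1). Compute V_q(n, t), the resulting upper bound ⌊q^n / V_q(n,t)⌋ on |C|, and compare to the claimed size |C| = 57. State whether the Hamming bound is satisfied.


V_q(n, t) = 15, q^n = 2187, Hamming bound = 145, |C| = 57 ≤ bound (satisfied).

Step 1: Compute V_q(n, t) = Σ_{j=0}^1 C(n, j) (q−1)^j.
  j = 0: C(7,0)·(2)^0 = 1·1 = 1.
  j = 1: C(7,1)·(2)^1 = 7·2 = 14.
  V_q(n, t) = 1 + 14 = 15.
Step 2: q^n = 3^7 = 2187.
Step 3: Hamming bound ⌊q^n / V_q(n,t)⌋ = ⌊2187/15⌋ = 145.
Step 4: Compare |C| = 57 to 145: satisfied.
The claimed |C| lies below the Hamming bound.


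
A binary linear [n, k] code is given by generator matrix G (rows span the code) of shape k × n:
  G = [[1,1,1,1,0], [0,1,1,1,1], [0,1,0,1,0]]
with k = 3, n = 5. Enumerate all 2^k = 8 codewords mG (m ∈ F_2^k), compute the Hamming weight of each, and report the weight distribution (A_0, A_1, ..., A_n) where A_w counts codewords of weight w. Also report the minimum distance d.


Weight distribution: A_0 = 1, A_2 = 4, A_4 = 3. Minimum distance d = 2.

Enumerate all 2^3 = 8 messages m ∈ F_2^3.
For each, compute codeword c = mG in F_2^5, then tally its weight.
  m = 000 → c = 00000, weight = 0.
  m = 100 → c = 11110, weight = 4.
  m = 010 → c = 01111, weight = 4.
  m = 110 → c = 10001, weight = 2.
  m = 001 → c = 01010, weight = 2.
  m = 101 → c = 10100, weight = 2.
  m = 011 → c = 00101, weight = 2.
  m = 111 → c = 11011, weight = 4.
Tally weights:
  weight 0: 1 codewords.
  weight 2: 4 codewords.
  weight 4: 3 codewords.
Minimum distance d = smallest w > 0 with A_w > 0 = 2.
Sanity: Σ A_w = 8 = 2^3 = 8 ✓.


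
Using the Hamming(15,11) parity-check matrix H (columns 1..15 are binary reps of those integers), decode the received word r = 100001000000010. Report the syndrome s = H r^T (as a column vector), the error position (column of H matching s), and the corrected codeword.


s = (1, 0, 0, 1)^T, error position = 9, corrected codeword c = 100001001000010

Compute s = H r^T mod 2 one row at a time:
  s_1 = 0 + 0 + 0 + 0 + 0 + 0 + 1 + 0 = 1 ≡ 1 (mod 2).
  s_2 = 0 + 0 + 1 + 0 + 0 + 0 + 1 + 0 = 2 ≡ 0 (mod 2).
  s_3 = 0 + 0 + 1 + 0 + 0 + 0 + 1 + 0 = 2 ≡ 0 (mod 2).
  s_4 = 1 + 0 + 0 + 0 + 0 + 0 + 0 + 0 = 1 ≡ 1 (mod 2).
s = (1, 0, 0, 1)^T — this equals column 9 of H (binary 1001), so error is at position 9.
Correct: flip bit 9 of r = 100001000000010 to get c = 100001001000010.


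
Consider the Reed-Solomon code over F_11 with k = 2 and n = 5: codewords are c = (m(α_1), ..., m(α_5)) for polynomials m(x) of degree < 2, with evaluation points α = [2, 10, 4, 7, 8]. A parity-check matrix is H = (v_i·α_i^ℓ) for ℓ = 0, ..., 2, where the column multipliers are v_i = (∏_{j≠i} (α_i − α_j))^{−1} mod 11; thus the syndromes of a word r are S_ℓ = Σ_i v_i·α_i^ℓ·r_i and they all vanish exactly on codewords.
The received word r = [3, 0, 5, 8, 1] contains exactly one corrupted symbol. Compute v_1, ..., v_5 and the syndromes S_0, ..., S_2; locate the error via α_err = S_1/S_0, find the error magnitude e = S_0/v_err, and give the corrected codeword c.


S = (2, 5, 7), error at position 5, error magnitude e = 3, c = [3, 0, 5, 8, 9].

Step 1: column multipliers v_i = (∏_{j≠i}(α_i − α_j))^{−1} mod 11.
  i = 1 (α = 2): (2−10)(2−4)(2−7)(2−8) = (−8)·(−2)·(−5)·(−6) = 480 ≡ 7, so v_1 = 7^{−1} = 8 (mod 11).
  i = 2 (α = 10): (10−2)(10−4)(10−7)(10−8) = 8·6·3·2 = 288 ≡ 2, so v_2 = 2^{−1} = 6 (mod 11).
  i = 3 (α = 4): (4−2)(4−10)(4−7)(4−8) = 2·(−6)·(−3)·(−4) = −144 ≡ 10, so v_3 = 10^{−1} = 10 (mod 11).
  i = 4 (α = 7): (7−2)(7−10)(7−4)(7−8) = 5·(−3)·3·(−1) = 45 ≡ 1, so v_4 = 1^{−1} = 1 (mod 11).
  i = 5 (α = 8): (8−2)(8−10)(8−4)(8−7) = 6·(−2)·4·1 = −48 ≡ 7, so v_5 = 7^{−1} = 8 (mod 11).
  v = [8, 6, 10, 1, 8].
Step 2: syndromes of r = [3, 0, 5, 8, 1] (all sums mod 11).
  S_0 = Σ v_i r_i = 8·3 + 6·0 + 10·5 + 1·8 + 8·1 = 90 ≡ 2.
  S_1 = Σ v_i α_i r_i = 8·2·3 + 6·10·0 + 10·4·5 + 1·7·8 + 8·8·1 = 368 ≡ 5.
  α_i^2 mod 11 = [4, 1, 5, 5, 9].
  S_2 = Σ v_i α_i^2 r_i = 8·4·3 + 6·1·0 + 10·5·5 + 1·5·8 + 8·9·1 = 458 ≡ 7.
  S = (2, 5, 7) ≠ 0, so r is not a codeword (an error is present).
Step 3: locate the error. For a single error e at position i, S_ℓ = v_i·e·α_i^ℓ, so α_err = S_1/S_0.
  S_0^{−1} = 2^{−1} = 6 (mod 11), so α_err = 5·6 = 30 ≡ 8 = α_5. Error position i = 5.
  Consistency check: S_2/S_1 = 7·9 = 63 ≡ 8 = α_err ✓ (single-error assumption holds).
Step 4: error magnitude e = S_0/v_5 = S_0·∏_{j≠5}(α_5 − α_j) = 2·7 = 14 ≡ 3 (mod 11).
Step 5: correct position 5: c_5 = r_5 − e = 1 − 3 ≡ 9 (mod 11). Hence c = [3, 0, 5, 8, 9].
  Check: interpolating c through the α_i gives m(x) = 1 + 1·x (degree < 2) with m(α_i) = c_i for every i, so c is indeed a codeword.


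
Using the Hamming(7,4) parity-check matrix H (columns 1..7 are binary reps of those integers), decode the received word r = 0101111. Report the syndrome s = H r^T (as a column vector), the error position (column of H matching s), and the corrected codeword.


s = (0, 1, 0)^T, error position = 2, corrected codeword c = 0001111

Compute s = H r^T mod 2 one row at a time:
  s_1 = 1 + 1 + 1 + 1 = 4 ≡ 0 (mod 2).
  s_2 = 1 + 0 + 1 + 1 = 3 ≡ 1 (mod 2).
  s_3 = 0 + 0 + 1 + 1 = 2 ≡ 0 (mod 2).
s = (0, 1, 0)^T — this equals column 2 of H (binary 010), so error is at position 2.
Correct: flip bit 2 of r = 0101111 to get c = 0001111.


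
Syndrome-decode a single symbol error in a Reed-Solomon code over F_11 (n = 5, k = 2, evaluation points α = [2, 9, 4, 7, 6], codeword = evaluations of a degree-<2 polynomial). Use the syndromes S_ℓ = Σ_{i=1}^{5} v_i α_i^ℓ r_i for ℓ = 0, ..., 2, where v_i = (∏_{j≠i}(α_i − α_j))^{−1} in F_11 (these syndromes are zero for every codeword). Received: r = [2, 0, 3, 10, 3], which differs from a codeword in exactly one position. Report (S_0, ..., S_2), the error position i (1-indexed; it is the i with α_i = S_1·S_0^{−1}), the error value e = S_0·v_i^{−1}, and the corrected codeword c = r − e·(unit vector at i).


S = (5, 8, 4), error at position 5, error magnitude e = 10, c = [2, 0, 3, 10, 4].

Step 1: column multipliers v_i = (∏_{j≠i}(α_i − α_j))^{−1} mod 11.
  i = 1 (α = 2): (2−9)(2−4)(2−7)(2−6) = (−7)·(−2)·(−5)·(−4) = 280 ≡ 5, so v_1 = 5^{−1} = 9 (mod 11).
  i = 2 (α = 9): (9−2)(9−4)(9−7)(9−6) = 7·5·2·3 = 210 ≡ 1, so v_2 = 1^{−1} = 1 (mod 11).
  i = 3 (α = 4): (4−2)(4−9)(4−7)(4−6) = 2·(−5)·(−3)·(−2) = −60 ≡ 6, so v_3 = 6^{−1} = 2 (mod 11).
  i = 4 (α = 7): (7−2)(7−9)(7−4)(7−6) = 5·(−2)·3·1 = −30 ≡ 3, so v_4 = 3^{−1} = 4 (mod 11).
  i = 5 (α = 6): (6−2)(6−9)(6−4)(6−7) = 4·(−3)·2·(−1) = 24 ≡ 2, so v_5 = 2^{−1} = 6 (mod 11).
  v = [9, 1, 2, 4, 6].
Step 2: syndromes of r = [2, 0, 3, 10, 3] (all sums mod 11).
  S_0 = Σ v_i r_i = 9·2 + 1·0 + 2·3 + 4·10 + 6·3 = 82 ≡ 5.
  S_1 = Σ v_i α_i r_i = 9·2·2 + 1·9·0 + 2·4·3 + 4·7·10 + 6·6·3 = 448 ≡ 8.
  α_i^2 mod 11 = [4, 4, 5, 5, 3].
  S_2 = Σ v_i α_i^2 r_i = 9·4·2 + 1·4·0 + 2·5·3 + 4·5·10 + 6·3·3 = 356 ≡ 4.
  S = (5, 8, 4) ≠ 0, so r is not a codeword (an error is present).
Step 3: locate the error. For a single error e at position i, S_ℓ = v_i·e·α_i^ℓ, so α_err = S_1/S_0.
  S_0^{−1} = 5^{−1} = 9 (mod 11), so α_err = 8·9 = 72 ≡ 6 = α_5. Error position i = 5.
  Consistency check: S_2/S_1 = 4·7 = 28 ≡ 6 = α_err ✓ (single-error assumption holds).
Step 4: error magnitude e = S_0/v_5 = S_0·∏_{j≠5}(α_5 − α_j) = 5·2 = 10 ≡ 10 (mod 11).
Step 5: correct position 5: c_5 = r_5 − e = 3 − 10 ≡ 4 (mod 11). Hence c = [2, 0, 3, 10, 4].
  Check: interpolating c through the α_i gives m(x) = 1 + 6·x (degree < 2) with m(α_i) = c_i for every i, so c is indeed a codeword.


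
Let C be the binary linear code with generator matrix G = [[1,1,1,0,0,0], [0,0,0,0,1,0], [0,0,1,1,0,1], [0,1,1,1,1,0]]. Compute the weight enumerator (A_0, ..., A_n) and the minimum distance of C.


Weight distribution: A_0 = 1, A_1 = 1, A_2 = 2, A_3 = 6, A_4 = 5, A_5 = 1. Minimum distance d = 1.

Enumerate all 2^4 = 16 messages m ∈ F_2^4.
For each, compute codeword c = mG in F_2^6, then tally its weight.
  m = 0000 → c = 000000, weight = 0.
  m = 1000 → c = 111000, weight = 3.
  m = 0100 → c = 000010, weight = 1.
  m = 1100 → c = 111010, weight = 4.
  m = 0010 → c = 001101, weight = 3.
  m = 1010 → c = 110101, weight = 4.
  m = 0110 → c = 001111, weight = 4.
  m = 1110 → c = 110111, weight = 5.
  m = 0001 → c = 011110, weight = 4.
  m = 1001 → c = 100110, weight = 3.
  m = 0101 → c = 011100, weight = 3.
  m = 1101 → c = 100100, weight = 2.
  m = 0011 → c = 010011, weight = 3.
  m = 1011 → c = 101011, weight = 4.
  m = 0111 → c = 010001, weight = 2.
  m = 1111 → c = 101001, weight = 3.
Tally weights:
  weight 0: 1 codewords.
  weight 1: 1 codewords.
  weight 2: 2 codewords.
  weight 3: 6 codewords.
  weight 4: 5 codewords.
  weight 5: 1 codewords.
Minimum distance d = smallest w > 0 with A_w > 0 = 1.
Sanity: Σ A_w = 16 = 2^4 = 16 ✓.


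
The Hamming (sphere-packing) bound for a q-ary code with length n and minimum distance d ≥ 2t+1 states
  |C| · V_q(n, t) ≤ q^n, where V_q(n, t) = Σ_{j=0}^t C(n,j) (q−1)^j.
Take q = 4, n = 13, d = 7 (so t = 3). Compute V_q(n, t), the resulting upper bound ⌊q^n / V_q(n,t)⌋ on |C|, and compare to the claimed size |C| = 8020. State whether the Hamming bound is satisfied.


V_q(n, t) = 8464, q^n = 67108864, Hamming bound = 7928, |C| = 8020 > bound (violated).

Step 1: Compute V_q(n, t) = Σ_{j=0}^3 C(n, j) (q−1)^j.
  j = 0: C(13,0)·(3)^0 = 1·1 = 1.
  j = 1: C(13,1)·(3)^1 = 13·3 = 39.
  j = 2: C(13,2)·(3)^2 = 78·9 = 702.
  j = 3: C(13,3)·(3)^3 = 286·27 = 7722.
  V_q(n, t) = 1 + 39 + 702 + 7722 = 8464.
Step 2: q^n = 4^13 = 67108864.
Step 3: Hamming bound ⌊q^n / V_q(n,t)⌋ = ⌊67108864/8464⌋ = 7928.
Step 4: Compare |C| = 8020 to 7928: violated.
The claimed |C| lies above the Hamming bound, so no 4-ary code of length 13 with d ≥ 7 can have 8020 codewords.


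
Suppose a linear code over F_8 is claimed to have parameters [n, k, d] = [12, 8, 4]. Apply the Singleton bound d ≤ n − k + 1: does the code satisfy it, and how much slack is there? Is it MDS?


Singleton RHS = n − k + 1 = 5, slack = 1, bound satisfied, not MDS.

Singleton bound: d ≤ n − k + 1.
Here n = 12, k = 8, so n − k + 1 = 5.
Given d = 4, check d ≤ 5: YES.
Slack = (n − k + 1) − d = 1.
The code is NOT MDS (slack = 1 > 0).
Description: the claimed parameters are [12, 8, 4]_8; such a code would be non-MDS.


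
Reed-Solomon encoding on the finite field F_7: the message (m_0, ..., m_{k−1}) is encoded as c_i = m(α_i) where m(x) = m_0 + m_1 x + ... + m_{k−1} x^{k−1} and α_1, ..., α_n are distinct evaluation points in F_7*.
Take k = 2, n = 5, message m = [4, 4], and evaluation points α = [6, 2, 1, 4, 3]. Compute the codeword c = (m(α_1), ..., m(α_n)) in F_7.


c = [0, 5, 1, 6, 2]

Message polynomial: m(x) = 4 + 4·x (mod 7).
For each evaluation point α_i, compute m(α_i) mod 7:
  α_1 = 6: Horner steps 4 → 0, so m(6) = 0.
  α_2 = 2: Horner steps 4 → 5, so m(2) = 5.
  α_3 = 1: Horner steps 4 → 1, so m(1) = 1.
  α_4 = 4: Horner steps 4 → 6, so m(4) = 6.
  α_5 = 3: Horner steps 4 → 2, so m(3) = 2.
Codeword c = [0, 5, 1, 6, 2] ∈ F_7^5.


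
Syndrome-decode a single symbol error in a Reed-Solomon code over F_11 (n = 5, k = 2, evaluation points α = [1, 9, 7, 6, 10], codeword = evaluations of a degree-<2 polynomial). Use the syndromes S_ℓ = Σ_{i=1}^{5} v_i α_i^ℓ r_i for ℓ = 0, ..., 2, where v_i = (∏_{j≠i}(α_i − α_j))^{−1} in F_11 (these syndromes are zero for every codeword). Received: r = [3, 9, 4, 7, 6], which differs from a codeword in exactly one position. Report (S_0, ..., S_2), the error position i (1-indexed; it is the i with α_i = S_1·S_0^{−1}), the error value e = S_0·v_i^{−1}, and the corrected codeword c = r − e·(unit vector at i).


S = (9, 9, 9), error at position 1, error magnitude e = 3, c = [0, 9, 4, 7, 6].

Step 1: column multipliers v_i = (∏_{j≠i}(α_i − α_j))^{−1} mod 11.
  i = 1 (α = 1): (1−9)(1−7)(1−6)(1−10) = (−8)·(−6)·(−5)·(−9) = 2160 ≡ 4, so v_1 = 4^{−1} = 3 (mod 11).
  i = 2 (α = 9): (9−1)(9−7)(9−6)(9−10) = 8·2·3·(−1) = −48 ≡ 7, so v_2 = 7^{−1} = 8 (mod 11).
  i = 3 (α = 7): (7−1)(7−9)(7−6)(7−10) = 6·(−2)·1·(−3) = 36 ≡ 3, so v_3 = 3^{−1} = 4 (mod 11).
  i = 4 (α = 6): (6−1)(6−9)(6−7)(6−10) = 5·(−3)·(−1)·(−4) = −60 ≡ 6, so v_4 = 6^{−1} = 2 (mod 11).
  i = 5 (α = 10): (10−1)(10−9)(10−7)(10−6) = 9·1·3·4 = 108 ≡ 9, so v_5 = 9^{−1} = 5 (mod 11).
  v = [3, 8, 4, 2, 5].
Step 2: syndromes of r = [3, 9, 4, 7, 6] (all sums mod 11).
  S_0 = Σ v_i r_i = 3·3 + 8·9 + 4·4 + 2·7 + 5·6 = 141 ≡ 9.
  S_1 = Σ v_i α_i r_i = 3·1·3 + 8·9·9 + 4·7·4 + 2·6·7 + 5·10·6 = 1153 ≡ 9.
  α_i^2 mod 11 = [1, 4, 5, 3, 1].
  S_2 = Σ v_i α_i^2 r_i = 3·1·3 + 8·4·9 + 4·5·4 + 2·3·7 + 5·1·6 = 449 ≡ 9.
  S = (9, 9, 9) ≠ 0, so r is not a codeword (an error is present).
Step 3: locate the error. For a single error e at position i, S_ℓ = v_i·e·α_i^ℓ, so α_err = S_1/S_0.
  S_0^{−1} = 9^{−1} = 5 (mod 11), so α_err = 9·5 = 45 ≡ 1 = α_1. Error position i = 1.
  Consistency check: S_2/S_1 = 9·5 = 45 ≡ 1 = α_err ✓ (single-error assumption holds).
Step 4: error magnitude e = S_0/v_1 = S_0·∏_{j≠1}(α_1 − α_j) = 9·4 = 36 ≡ 3 (mod 11).
Step 5: correct position 1: c_1 = r_1 − e = 3 − 3 ≡ 0 (mod 11). Hence c = [0, 9, 4, 7, 6].
  Check: interpolating c through the α_i gives m(x) = 3 + 8·x (degree < 2) with m(α_i) = c_i for every i, so c is indeed a codeword.


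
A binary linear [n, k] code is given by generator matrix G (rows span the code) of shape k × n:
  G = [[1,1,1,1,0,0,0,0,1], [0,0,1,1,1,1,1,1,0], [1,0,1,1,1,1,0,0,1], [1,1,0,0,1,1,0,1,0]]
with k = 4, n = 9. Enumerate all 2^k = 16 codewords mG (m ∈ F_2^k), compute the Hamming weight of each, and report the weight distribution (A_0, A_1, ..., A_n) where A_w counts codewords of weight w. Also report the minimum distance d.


Weight distribution: A_0 = 1, A_2 = 2, A_3 = 1, A_4 = 1, A_5 = 6, A_6 = 4, A_7 = 1. Minimum distance d = 2.

Enumerate all 2^4 = 16 messages m ∈ F_2^4.
For each, compute codeword c = mG in F_2^9, then tally its weight.
  m = 0000 → c = 000000000, weight = 0.
  m = 1000 → c = 111100001, weight = 5.
  m = 0100 → c = 001111110, weight = 6.
  m = 1100 → c = 110011111, weight = 7.
  m = 0010 → c = 101111001, weight = 6.
  m = 1010 → c = 010011000, weight = 3.
  m = 0110 → c = 100000111, weight = 4.
  m = 1110 → c = 011100110, weight = 5.
  m = 0001 → c = 110011010, weight = 5.
  m = 1001 → c = 001111011, weight = 6.
  m = 0101 → c = 111100100, weight = 5.
  m = 1101 → c = 000000101, weight = 2.
  m = 0011 → c = 011100011, weight = 5.
  m = 1011 → c = 100000010, weight = 2.
  m = 0111 → c = 010011101, weight = 5.
  m = 1111 → c = 101111100, weight = 6.
Tally weights:
  weight 0: 1 codewords.
  weight 2: 2 codewords.
  weight 3: 1 codewords.
  weight 4: 1 codewords.
  weight 5: 6 codewords.
  weight 6: 4 codewords.
  weight 7: 1 codewords.
Minimum distance d = smallest w > 0 with A_w > 0 = 2.
Sanity: Σ A_w = 16 = 2^4 = 16 ✓.


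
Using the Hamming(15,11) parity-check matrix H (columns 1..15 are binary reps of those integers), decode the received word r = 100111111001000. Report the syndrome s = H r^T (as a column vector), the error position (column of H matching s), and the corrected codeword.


s = (1, 1, 0, 0)^T, error position = 12, corrected codeword c = 100111111000000

Compute s = H r^T mod 2 one row at a time:
  s_1 = 1 + 1 + 0 + 0 + 1 + 0 + 0 + 0 = 3 ≡ 1 (mod 2).
  s_2 = 1 + 1 + 1 + 1 + 1 + 0 + 0 + 0 = 5 ≡ 1 (mod 2).
  s_3 = 0 + 0 + 1 + 1 + 0 + 0 + 0 + 0 = 2 ≡ 0 (mod 2).
  s_4 = 1 + 0 + 1 + 1 + 1 + 0 + 0 + 0 = 4 ≡ 0 (mod 2).
s = (1, 1, 0, 0)^T — this equals column 12 of H (binary 1100), so error is at position 12.
Correct: flip bit 12 of r = 100111111001000 to get c = 100111111000000.


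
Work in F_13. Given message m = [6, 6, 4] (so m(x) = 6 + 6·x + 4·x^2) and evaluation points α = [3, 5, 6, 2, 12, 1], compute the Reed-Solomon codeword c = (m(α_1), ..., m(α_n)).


c = [8, 6, 4, 8, 4, 3]

Message polynomial: m(x) = 6 + 6·x + 4·x^2 (mod 13).
For each evaluation point α_i, compute m(α_i) mod 13:
  α_1 = 3: Horner steps 4 → 5 → 8, so m(3) = 8.
  α_2 = 5: Horner steps 4 → 0 → 6, so m(5) = 6.
  α_3 = 6: Horner steps 4 → 4 → 4, so m(6) = 4.
  α_4 = 2: Horner steps 4 → 1 → 8, so m(2) = 8.
  α_5 = 12: Horner steps 4 → 2 → 4, so m(12) = 4.
  α_6 = 1: Horner steps 4 → 10 → 3, so m(1) = 3.
Codeword c = [8, 6, 4, 8, 4, 3] ∈ F_13^6.
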